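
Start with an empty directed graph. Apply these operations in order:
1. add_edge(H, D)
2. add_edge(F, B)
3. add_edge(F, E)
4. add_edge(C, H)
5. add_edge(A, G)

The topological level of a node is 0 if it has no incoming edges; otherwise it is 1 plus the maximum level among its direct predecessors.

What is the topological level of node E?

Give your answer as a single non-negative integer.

Op 1: add_edge(H, D). Edges now: 1
Op 2: add_edge(F, B). Edges now: 2
Op 3: add_edge(F, E). Edges now: 3
Op 4: add_edge(C, H). Edges now: 4
Op 5: add_edge(A, G). Edges now: 5
Compute levels (Kahn BFS):
  sources (in-degree 0): A, C, F
  process A: level=0
    A->G: in-degree(G)=0, level(G)=1, enqueue
  process C: level=0
    C->H: in-degree(H)=0, level(H)=1, enqueue
  process F: level=0
    F->B: in-degree(B)=0, level(B)=1, enqueue
    F->E: in-degree(E)=0, level(E)=1, enqueue
  process G: level=1
  process H: level=1
    H->D: in-degree(D)=0, level(D)=2, enqueue
  process B: level=1
  process E: level=1
  process D: level=2
All levels: A:0, B:1, C:0, D:2, E:1, F:0, G:1, H:1
level(E) = 1

Answer: 1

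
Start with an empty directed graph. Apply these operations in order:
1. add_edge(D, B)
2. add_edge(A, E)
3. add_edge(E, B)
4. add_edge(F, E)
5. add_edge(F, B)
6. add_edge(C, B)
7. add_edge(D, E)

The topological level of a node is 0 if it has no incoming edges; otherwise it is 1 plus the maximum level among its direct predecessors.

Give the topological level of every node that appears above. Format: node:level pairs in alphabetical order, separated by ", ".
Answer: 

Op 1: add_edge(D, B). Edges now: 1
Op 2: add_edge(A, E). Edges now: 2
Op 3: add_edge(E, B). Edges now: 3
Op 4: add_edge(F, E). Edges now: 4
Op 5: add_edge(F, B). Edges now: 5
Op 6: add_edge(C, B). Edges now: 6
Op 7: add_edge(D, E). Edges now: 7
Compute levels (Kahn BFS):
  sources (in-degree 0): A, C, D, F
  process A: level=0
    A->E: in-degree(E)=2, level(E)>=1
  process C: level=0
    C->B: in-degree(B)=3, level(B)>=1
  process D: level=0
    D->B: in-degree(B)=2, level(B)>=1
    D->E: in-degree(E)=1, level(E)>=1
  process F: level=0
    F->B: in-degree(B)=1, level(B)>=1
    F->E: in-degree(E)=0, level(E)=1, enqueue
  process E: level=1
    E->B: in-degree(B)=0, level(B)=2, enqueue
  process B: level=2
All levels: A:0, B:2, C:0, D:0, E:1, F:0

Answer: A:0, B:2, C:0, D:0, E:1, F:0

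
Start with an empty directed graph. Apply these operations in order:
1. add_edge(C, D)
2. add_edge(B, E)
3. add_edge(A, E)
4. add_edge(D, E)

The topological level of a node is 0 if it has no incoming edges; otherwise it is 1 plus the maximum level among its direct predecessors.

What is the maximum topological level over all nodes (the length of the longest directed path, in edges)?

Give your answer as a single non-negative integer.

Op 1: add_edge(C, D). Edges now: 1
Op 2: add_edge(B, E). Edges now: 2
Op 3: add_edge(A, E). Edges now: 3
Op 4: add_edge(D, E). Edges now: 4
Compute levels (Kahn BFS):
  sources (in-degree 0): A, B, C
  process A: level=0
    A->E: in-degree(E)=2, level(E)>=1
  process B: level=0
    B->E: in-degree(E)=1, level(E)>=1
  process C: level=0
    C->D: in-degree(D)=0, level(D)=1, enqueue
  process D: level=1
    D->E: in-degree(E)=0, level(E)=2, enqueue
  process E: level=2
All levels: A:0, B:0, C:0, D:1, E:2
max level = 2

Answer: 2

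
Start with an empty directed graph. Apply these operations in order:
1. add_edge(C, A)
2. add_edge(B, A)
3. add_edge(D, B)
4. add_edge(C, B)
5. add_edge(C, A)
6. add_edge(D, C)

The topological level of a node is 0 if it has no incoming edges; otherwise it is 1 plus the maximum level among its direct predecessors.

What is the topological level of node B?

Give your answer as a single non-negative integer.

Op 1: add_edge(C, A). Edges now: 1
Op 2: add_edge(B, A). Edges now: 2
Op 3: add_edge(D, B). Edges now: 3
Op 4: add_edge(C, B). Edges now: 4
Op 5: add_edge(C, A) (duplicate, no change). Edges now: 4
Op 6: add_edge(D, C). Edges now: 5
Compute levels (Kahn BFS):
  sources (in-degree 0): D
  process D: level=0
    D->B: in-degree(B)=1, level(B)>=1
    D->C: in-degree(C)=0, level(C)=1, enqueue
  process C: level=1
    C->A: in-degree(A)=1, level(A)>=2
    C->B: in-degree(B)=0, level(B)=2, enqueue
  process B: level=2
    B->A: in-degree(A)=0, level(A)=3, enqueue
  process A: level=3
All levels: A:3, B:2, C:1, D:0
level(B) = 2

Answer: 2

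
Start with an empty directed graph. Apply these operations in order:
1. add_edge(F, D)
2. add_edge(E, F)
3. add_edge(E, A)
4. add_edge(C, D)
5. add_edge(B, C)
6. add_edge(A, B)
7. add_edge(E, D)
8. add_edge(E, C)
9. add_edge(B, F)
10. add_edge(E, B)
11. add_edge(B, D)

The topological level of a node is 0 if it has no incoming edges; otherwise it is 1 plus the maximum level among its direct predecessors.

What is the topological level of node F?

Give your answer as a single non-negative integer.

Op 1: add_edge(F, D). Edges now: 1
Op 2: add_edge(E, F). Edges now: 2
Op 3: add_edge(E, A). Edges now: 3
Op 4: add_edge(C, D). Edges now: 4
Op 5: add_edge(B, C). Edges now: 5
Op 6: add_edge(A, B). Edges now: 6
Op 7: add_edge(E, D). Edges now: 7
Op 8: add_edge(E, C). Edges now: 8
Op 9: add_edge(B, F). Edges now: 9
Op 10: add_edge(E, B). Edges now: 10
Op 11: add_edge(B, D). Edges now: 11
Compute levels (Kahn BFS):
  sources (in-degree 0): E
  process E: level=0
    E->A: in-degree(A)=0, level(A)=1, enqueue
    E->B: in-degree(B)=1, level(B)>=1
    E->C: in-degree(C)=1, level(C)>=1
    E->D: in-degree(D)=3, level(D)>=1
    E->F: in-degree(F)=1, level(F)>=1
  process A: level=1
    A->B: in-degree(B)=0, level(B)=2, enqueue
  process B: level=2
    B->C: in-degree(C)=0, level(C)=3, enqueue
    B->D: in-degree(D)=2, level(D)>=3
    B->F: in-degree(F)=0, level(F)=3, enqueue
  process C: level=3
    C->D: in-degree(D)=1, level(D)>=4
  process F: level=3
    F->D: in-degree(D)=0, level(D)=4, enqueue
  process D: level=4
All levels: A:1, B:2, C:3, D:4, E:0, F:3
level(F) = 3

Answer: 3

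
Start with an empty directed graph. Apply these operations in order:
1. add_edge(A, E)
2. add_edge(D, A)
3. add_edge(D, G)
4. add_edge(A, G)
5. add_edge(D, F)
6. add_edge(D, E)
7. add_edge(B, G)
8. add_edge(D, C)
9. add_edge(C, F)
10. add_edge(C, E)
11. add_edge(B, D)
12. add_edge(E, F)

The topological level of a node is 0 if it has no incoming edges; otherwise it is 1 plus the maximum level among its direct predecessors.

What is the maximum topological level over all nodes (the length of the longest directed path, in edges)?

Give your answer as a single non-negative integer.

Answer: 4

Derivation:
Op 1: add_edge(A, E). Edges now: 1
Op 2: add_edge(D, A). Edges now: 2
Op 3: add_edge(D, G). Edges now: 3
Op 4: add_edge(A, G). Edges now: 4
Op 5: add_edge(D, F). Edges now: 5
Op 6: add_edge(D, E). Edges now: 6
Op 7: add_edge(B, G). Edges now: 7
Op 8: add_edge(D, C). Edges now: 8
Op 9: add_edge(C, F). Edges now: 9
Op 10: add_edge(C, E). Edges now: 10
Op 11: add_edge(B, D). Edges now: 11
Op 12: add_edge(E, F). Edges now: 12
Compute levels (Kahn BFS):
  sources (in-degree 0): B
  process B: level=0
    B->D: in-degree(D)=0, level(D)=1, enqueue
    B->G: in-degree(G)=2, level(G)>=1
  process D: level=1
    D->A: in-degree(A)=0, level(A)=2, enqueue
    D->C: in-degree(C)=0, level(C)=2, enqueue
    D->E: in-degree(E)=2, level(E)>=2
    D->F: in-degree(F)=2, level(F)>=2
    D->G: in-degree(G)=1, level(G)>=2
  process A: level=2
    A->E: in-degree(E)=1, level(E)>=3
    A->G: in-degree(G)=0, level(G)=3, enqueue
  process C: level=2
    C->E: in-degree(E)=0, level(E)=3, enqueue
    C->F: in-degree(F)=1, level(F)>=3
  process G: level=3
  process E: level=3
    E->F: in-degree(F)=0, level(F)=4, enqueue
  process F: level=4
All levels: A:2, B:0, C:2, D:1, E:3, F:4, G:3
max level = 4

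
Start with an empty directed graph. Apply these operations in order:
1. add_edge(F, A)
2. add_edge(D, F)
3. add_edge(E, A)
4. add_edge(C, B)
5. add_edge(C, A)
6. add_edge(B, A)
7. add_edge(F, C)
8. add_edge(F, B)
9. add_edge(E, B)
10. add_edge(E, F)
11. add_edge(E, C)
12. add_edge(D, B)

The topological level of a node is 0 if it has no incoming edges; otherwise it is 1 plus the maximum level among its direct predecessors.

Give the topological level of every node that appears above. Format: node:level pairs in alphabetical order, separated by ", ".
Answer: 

Answer: A:4, B:3, C:2, D:0, E:0, F:1

Derivation:
Op 1: add_edge(F, A). Edges now: 1
Op 2: add_edge(D, F). Edges now: 2
Op 3: add_edge(E, A). Edges now: 3
Op 4: add_edge(C, B). Edges now: 4
Op 5: add_edge(C, A). Edges now: 5
Op 6: add_edge(B, A). Edges now: 6
Op 7: add_edge(F, C). Edges now: 7
Op 8: add_edge(F, B). Edges now: 8
Op 9: add_edge(E, B). Edges now: 9
Op 10: add_edge(E, F). Edges now: 10
Op 11: add_edge(E, C). Edges now: 11
Op 12: add_edge(D, B). Edges now: 12
Compute levels (Kahn BFS):
  sources (in-degree 0): D, E
  process D: level=0
    D->B: in-degree(B)=3, level(B)>=1
    D->F: in-degree(F)=1, level(F)>=1
  process E: level=0
    E->A: in-degree(A)=3, level(A)>=1
    E->B: in-degree(B)=2, level(B)>=1
    E->C: in-degree(C)=1, level(C)>=1
    E->F: in-degree(F)=0, level(F)=1, enqueue
  process F: level=1
    F->A: in-degree(A)=2, level(A)>=2
    F->B: in-degree(B)=1, level(B)>=2
    F->C: in-degree(C)=0, level(C)=2, enqueue
  process C: level=2
    C->A: in-degree(A)=1, level(A)>=3
    C->B: in-degree(B)=0, level(B)=3, enqueue
  process B: level=3
    B->A: in-degree(A)=0, level(A)=4, enqueue
  process A: level=4
All levels: A:4, B:3, C:2, D:0, E:0, F:1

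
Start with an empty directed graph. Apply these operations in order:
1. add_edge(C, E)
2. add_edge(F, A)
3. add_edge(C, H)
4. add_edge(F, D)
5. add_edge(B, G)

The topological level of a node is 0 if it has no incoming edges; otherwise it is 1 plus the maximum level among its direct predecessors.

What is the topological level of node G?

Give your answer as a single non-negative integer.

Answer: 1

Derivation:
Op 1: add_edge(C, E). Edges now: 1
Op 2: add_edge(F, A). Edges now: 2
Op 3: add_edge(C, H). Edges now: 3
Op 4: add_edge(F, D). Edges now: 4
Op 5: add_edge(B, G). Edges now: 5
Compute levels (Kahn BFS):
  sources (in-degree 0): B, C, F
  process B: level=0
    B->G: in-degree(G)=0, level(G)=1, enqueue
  process C: level=0
    C->E: in-degree(E)=0, level(E)=1, enqueue
    C->H: in-degree(H)=0, level(H)=1, enqueue
  process F: level=0
    F->A: in-degree(A)=0, level(A)=1, enqueue
    F->D: in-degree(D)=0, level(D)=1, enqueue
  process G: level=1
  process E: level=1
  process H: level=1
  process A: level=1
  process D: level=1
All levels: A:1, B:0, C:0, D:1, E:1, F:0, G:1, H:1
level(G) = 1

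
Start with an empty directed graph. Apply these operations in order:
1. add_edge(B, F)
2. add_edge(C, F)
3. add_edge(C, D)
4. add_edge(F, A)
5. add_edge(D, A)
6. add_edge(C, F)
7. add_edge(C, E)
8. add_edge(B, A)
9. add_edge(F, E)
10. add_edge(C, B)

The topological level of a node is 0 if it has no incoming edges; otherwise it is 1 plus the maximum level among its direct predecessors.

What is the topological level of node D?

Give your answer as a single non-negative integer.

Op 1: add_edge(B, F). Edges now: 1
Op 2: add_edge(C, F). Edges now: 2
Op 3: add_edge(C, D). Edges now: 3
Op 4: add_edge(F, A). Edges now: 4
Op 5: add_edge(D, A). Edges now: 5
Op 6: add_edge(C, F) (duplicate, no change). Edges now: 5
Op 7: add_edge(C, E). Edges now: 6
Op 8: add_edge(B, A). Edges now: 7
Op 9: add_edge(F, E). Edges now: 8
Op 10: add_edge(C, B). Edges now: 9
Compute levels (Kahn BFS):
  sources (in-degree 0): C
  process C: level=0
    C->B: in-degree(B)=0, level(B)=1, enqueue
    C->D: in-degree(D)=0, level(D)=1, enqueue
    C->E: in-degree(E)=1, level(E)>=1
    C->F: in-degree(F)=1, level(F)>=1
  process B: level=1
    B->A: in-degree(A)=2, level(A)>=2
    B->F: in-degree(F)=0, level(F)=2, enqueue
  process D: level=1
    D->A: in-degree(A)=1, level(A)>=2
  process F: level=2
    F->A: in-degree(A)=0, level(A)=3, enqueue
    F->E: in-degree(E)=0, level(E)=3, enqueue
  process A: level=3
  process E: level=3
All levels: A:3, B:1, C:0, D:1, E:3, F:2
level(D) = 1

Answer: 1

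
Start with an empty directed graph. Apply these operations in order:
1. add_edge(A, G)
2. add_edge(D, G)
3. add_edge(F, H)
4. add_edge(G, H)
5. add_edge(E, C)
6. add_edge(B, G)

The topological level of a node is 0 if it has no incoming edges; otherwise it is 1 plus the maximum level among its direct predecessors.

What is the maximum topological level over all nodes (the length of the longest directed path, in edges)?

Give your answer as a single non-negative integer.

Op 1: add_edge(A, G). Edges now: 1
Op 2: add_edge(D, G). Edges now: 2
Op 3: add_edge(F, H). Edges now: 3
Op 4: add_edge(G, H). Edges now: 4
Op 5: add_edge(E, C). Edges now: 5
Op 6: add_edge(B, G). Edges now: 6
Compute levels (Kahn BFS):
  sources (in-degree 0): A, B, D, E, F
  process A: level=0
    A->G: in-degree(G)=2, level(G)>=1
  process B: level=0
    B->G: in-degree(G)=1, level(G)>=1
  process D: level=0
    D->G: in-degree(G)=0, level(G)=1, enqueue
  process E: level=0
    E->C: in-degree(C)=0, level(C)=1, enqueue
  process F: level=0
    F->H: in-degree(H)=1, level(H)>=1
  process G: level=1
    G->H: in-degree(H)=0, level(H)=2, enqueue
  process C: level=1
  process H: level=2
All levels: A:0, B:0, C:1, D:0, E:0, F:0, G:1, H:2
max level = 2

Answer: 2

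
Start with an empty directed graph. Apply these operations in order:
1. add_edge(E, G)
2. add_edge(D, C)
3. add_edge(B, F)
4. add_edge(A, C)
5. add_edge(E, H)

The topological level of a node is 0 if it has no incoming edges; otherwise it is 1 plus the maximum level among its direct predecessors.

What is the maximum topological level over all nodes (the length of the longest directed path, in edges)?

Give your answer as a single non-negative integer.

Answer: 1

Derivation:
Op 1: add_edge(E, G). Edges now: 1
Op 2: add_edge(D, C). Edges now: 2
Op 3: add_edge(B, F). Edges now: 3
Op 4: add_edge(A, C). Edges now: 4
Op 5: add_edge(E, H). Edges now: 5
Compute levels (Kahn BFS):
  sources (in-degree 0): A, B, D, E
  process A: level=0
    A->C: in-degree(C)=1, level(C)>=1
  process B: level=0
    B->F: in-degree(F)=0, level(F)=1, enqueue
  process D: level=0
    D->C: in-degree(C)=0, level(C)=1, enqueue
  process E: level=0
    E->G: in-degree(G)=0, level(G)=1, enqueue
    E->H: in-degree(H)=0, level(H)=1, enqueue
  process F: level=1
  process C: level=1
  process G: level=1
  process H: level=1
All levels: A:0, B:0, C:1, D:0, E:0, F:1, G:1, H:1
max level = 1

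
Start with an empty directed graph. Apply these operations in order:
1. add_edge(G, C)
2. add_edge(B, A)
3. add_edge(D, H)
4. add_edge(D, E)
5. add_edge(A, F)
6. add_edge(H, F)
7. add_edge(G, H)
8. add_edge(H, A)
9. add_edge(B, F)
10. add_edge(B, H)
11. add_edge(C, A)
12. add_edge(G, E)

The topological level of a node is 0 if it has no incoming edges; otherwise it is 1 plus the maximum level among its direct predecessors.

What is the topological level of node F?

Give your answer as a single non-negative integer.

Answer: 3

Derivation:
Op 1: add_edge(G, C). Edges now: 1
Op 2: add_edge(B, A). Edges now: 2
Op 3: add_edge(D, H). Edges now: 3
Op 4: add_edge(D, E). Edges now: 4
Op 5: add_edge(A, F). Edges now: 5
Op 6: add_edge(H, F). Edges now: 6
Op 7: add_edge(G, H). Edges now: 7
Op 8: add_edge(H, A). Edges now: 8
Op 9: add_edge(B, F). Edges now: 9
Op 10: add_edge(B, H). Edges now: 10
Op 11: add_edge(C, A). Edges now: 11
Op 12: add_edge(G, E). Edges now: 12
Compute levels (Kahn BFS):
  sources (in-degree 0): B, D, G
  process B: level=0
    B->A: in-degree(A)=2, level(A)>=1
    B->F: in-degree(F)=2, level(F)>=1
    B->H: in-degree(H)=2, level(H)>=1
  process D: level=0
    D->E: in-degree(E)=1, level(E)>=1
    D->H: in-degree(H)=1, level(H)>=1
  process G: level=0
    G->C: in-degree(C)=0, level(C)=1, enqueue
    G->E: in-degree(E)=0, level(E)=1, enqueue
    G->H: in-degree(H)=0, level(H)=1, enqueue
  process C: level=1
    C->A: in-degree(A)=1, level(A)>=2
  process E: level=1
  process H: level=1
    H->A: in-degree(A)=0, level(A)=2, enqueue
    H->F: in-degree(F)=1, level(F)>=2
  process A: level=2
    A->F: in-degree(F)=0, level(F)=3, enqueue
  process F: level=3
All levels: A:2, B:0, C:1, D:0, E:1, F:3, G:0, H:1
level(F) = 3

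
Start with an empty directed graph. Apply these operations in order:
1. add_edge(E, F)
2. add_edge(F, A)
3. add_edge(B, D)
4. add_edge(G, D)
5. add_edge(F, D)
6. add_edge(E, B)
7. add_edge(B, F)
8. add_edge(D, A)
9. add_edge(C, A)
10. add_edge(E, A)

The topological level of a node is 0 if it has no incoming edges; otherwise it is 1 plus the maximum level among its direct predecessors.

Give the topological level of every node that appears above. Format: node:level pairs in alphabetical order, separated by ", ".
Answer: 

Op 1: add_edge(E, F). Edges now: 1
Op 2: add_edge(F, A). Edges now: 2
Op 3: add_edge(B, D). Edges now: 3
Op 4: add_edge(G, D). Edges now: 4
Op 5: add_edge(F, D). Edges now: 5
Op 6: add_edge(E, B). Edges now: 6
Op 7: add_edge(B, F). Edges now: 7
Op 8: add_edge(D, A). Edges now: 8
Op 9: add_edge(C, A). Edges now: 9
Op 10: add_edge(E, A). Edges now: 10
Compute levels (Kahn BFS):
  sources (in-degree 0): C, E, G
  process C: level=0
    C->A: in-degree(A)=3, level(A)>=1
  process E: level=0
    E->A: in-degree(A)=2, level(A)>=1
    E->B: in-degree(B)=0, level(B)=1, enqueue
    E->F: in-degree(F)=1, level(F)>=1
  process G: level=0
    G->D: in-degree(D)=2, level(D)>=1
  process B: level=1
    B->D: in-degree(D)=1, level(D)>=2
    B->F: in-degree(F)=0, level(F)=2, enqueue
  process F: level=2
    F->A: in-degree(A)=1, level(A)>=3
    F->D: in-degree(D)=0, level(D)=3, enqueue
  process D: level=3
    D->A: in-degree(A)=0, level(A)=4, enqueue
  process A: level=4
All levels: A:4, B:1, C:0, D:3, E:0, F:2, G:0

Answer: A:4, B:1, C:0, D:3, E:0, F:2, G:0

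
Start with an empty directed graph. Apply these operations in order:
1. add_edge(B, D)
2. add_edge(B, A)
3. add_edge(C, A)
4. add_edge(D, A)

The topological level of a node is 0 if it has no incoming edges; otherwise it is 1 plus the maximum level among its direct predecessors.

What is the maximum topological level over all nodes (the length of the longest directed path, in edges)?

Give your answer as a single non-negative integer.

Op 1: add_edge(B, D). Edges now: 1
Op 2: add_edge(B, A). Edges now: 2
Op 3: add_edge(C, A). Edges now: 3
Op 4: add_edge(D, A). Edges now: 4
Compute levels (Kahn BFS):
  sources (in-degree 0): B, C
  process B: level=0
    B->A: in-degree(A)=2, level(A)>=1
    B->D: in-degree(D)=0, level(D)=1, enqueue
  process C: level=0
    C->A: in-degree(A)=1, level(A)>=1
  process D: level=1
    D->A: in-degree(A)=0, level(A)=2, enqueue
  process A: level=2
All levels: A:2, B:0, C:0, D:1
max level = 2

Answer: 2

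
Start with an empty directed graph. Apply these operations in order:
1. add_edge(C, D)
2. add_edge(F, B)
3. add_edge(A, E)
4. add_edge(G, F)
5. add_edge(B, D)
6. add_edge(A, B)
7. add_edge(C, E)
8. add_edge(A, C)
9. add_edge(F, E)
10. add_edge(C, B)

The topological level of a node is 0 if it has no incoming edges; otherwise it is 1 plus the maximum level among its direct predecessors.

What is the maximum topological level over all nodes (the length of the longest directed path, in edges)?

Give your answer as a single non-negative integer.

Answer: 3

Derivation:
Op 1: add_edge(C, D). Edges now: 1
Op 2: add_edge(F, B). Edges now: 2
Op 3: add_edge(A, E). Edges now: 3
Op 4: add_edge(G, F). Edges now: 4
Op 5: add_edge(B, D). Edges now: 5
Op 6: add_edge(A, B). Edges now: 6
Op 7: add_edge(C, E). Edges now: 7
Op 8: add_edge(A, C). Edges now: 8
Op 9: add_edge(F, E). Edges now: 9
Op 10: add_edge(C, B). Edges now: 10
Compute levels (Kahn BFS):
  sources (in-degree 0): A, G
  process A: level=0
    A->B: in-degree(B)=2, level(B)>=1
    A->C: in-degree(C)=0, level(C)=1, enqueue
    A->E: in-degree(E)=2, level(E)>=1
  process G: level=0
    G->F: in-degree(F)=0, level(F)=1, enqueue
  process C: level=1
    C->B: in-degree(B)=1, level(B)>=2
    C->D: in-degree(D)=1, level(D)>=2
    C->E: in-degree(E)=1, level(E)>=2
  process F: level=1
    F->B: in-degree(B)=0, level(B)=2, enqueue
    F->E: in-degree(E)=0, level(E)=2, enqueue
  process B: level=2
    B->D: in-degree(D)=0, level(D)=3, enqueue
  process E: level=2
  process D: level=3
All levels: A:0, B:2, C:1, D:3, E:2, F:1, G:0
max level = 3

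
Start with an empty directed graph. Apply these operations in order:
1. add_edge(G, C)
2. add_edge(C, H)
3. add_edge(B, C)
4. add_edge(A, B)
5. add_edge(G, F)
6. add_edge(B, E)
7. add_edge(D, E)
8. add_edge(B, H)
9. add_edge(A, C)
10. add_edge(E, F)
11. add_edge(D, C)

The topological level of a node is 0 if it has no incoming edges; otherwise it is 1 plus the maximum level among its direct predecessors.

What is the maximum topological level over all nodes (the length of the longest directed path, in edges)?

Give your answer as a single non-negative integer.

Op 1: add_edge(G, C). Edges now: 1
Op 2: add_edge(C, H). Edges now: 2
Op 3: add_edge(B, C). Edges now: 3
Op 4: add_edge(A, B). Edges now: 4
Op 5: add_edge(G, F). Edges now: 5
Op 6: add_edge(B, E). Edges now: 6
Op 7: add_edge(D, E). Edges now: 7
Op 8: add_edge(B, H). Edges now: 8
Op 9: add_edge(A, C). Edges now: 9
Op 10: add_edge(E, F). Edges now: 10
Op 11: add_edge(D, C). Edges now: 11
Compute levels (Kahn BFS):
  sources (in-degree 0): A, D, G
  process A: level=0
    A->B: in-degree(B)=0, level(B)=1, enqueue
    A->C: in-degree(C)=3, level(C)>=1
  process D: level=0
    D->C: in-degree(C)=2, level(C)>=1
    D->E: in-degree(E)=1, level(E)>=1
  process G: level=0
    G->C: in-degree(C)=1, level(C)>=1
    G->F: in-degree(F)=1, level(F)>=1
  process B: level=1
    B->C: in-degree(C)=0, level(C)=2, enqueue
    B->E: in-degree(E)=0, level(E)=2, enqueue
    B->H: in-degree(H)=1, level(H)>=2
  process C: level=2
    C->H: in-degree(H)=0, level(H)=3, enqueue
  process E: level=2
    E->F: in-degree(F)=0, level(F)=3, enqueue
  process H: level=3
  process F: level=3
All levels: A:0, B:1, C:2, D:0, E:2, F:3, G:0, H:3
max level = 3

Answer: 3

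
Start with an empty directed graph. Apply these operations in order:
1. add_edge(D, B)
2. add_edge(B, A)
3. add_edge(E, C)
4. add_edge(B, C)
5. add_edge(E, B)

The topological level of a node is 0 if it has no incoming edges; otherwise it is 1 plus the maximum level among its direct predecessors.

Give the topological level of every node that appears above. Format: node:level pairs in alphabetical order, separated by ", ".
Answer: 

Answer: A:2, B:1, C:2, D:0, E:0

Derivation:
Op 1: add_edge(D, B). Edges now: 1
Op 2: add_edge(B, A). Edges now: 2
Op 3: add_edge(E, C). Edges now: 3
Op 4: add_edge(B, C). Edges now: 4
Op 5: add_edge(E, B). Edges now: 5
Compute levels (Kahn BFS):
  sources (in-degree 0): D, E
  process D: level=0
    D->B: in-degree(B)=1, level(B)>=1
  process E: level=0
    E->B: in-degree(B)=0, level(B)=1, enqueue
    E->C: in-degree(C)=1, level(C)>=1
  process B: level=1
    B->A: in-degree(A)=0, level(A)=2, enqueue
    B->C: in-degree(C)=0, level(C)=2, enqueue
  process A: level=2
  process C: level=2
All levels: A:2, B:1, C:2, D:0, E:0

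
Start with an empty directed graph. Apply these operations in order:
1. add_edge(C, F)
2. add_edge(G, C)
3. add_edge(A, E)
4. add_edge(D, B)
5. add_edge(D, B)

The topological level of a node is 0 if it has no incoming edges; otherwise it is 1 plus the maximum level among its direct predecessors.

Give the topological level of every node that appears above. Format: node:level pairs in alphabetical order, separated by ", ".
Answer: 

Answer: A:0, B:1, C:1, D:0, E:1, F:2, G:0

Derivation:
Op 1: add_edge(C, F). Edges now: 1
Op 2: add_edge(G, C). Edges now: 2
Op 3: add_edge(A, E). Edges now: 3
Op 4: add_edge(D, B). Edges now: 4
Op 5: add_edge(D, B) (duplicate, no change). Edges now: 4
Compute levels (Kahn BFS):
  sources (in-degree 0): A, D, G
  process A: level=0
    A->E: in-degree(E)=0, level(E)=1, enqueue
  process D: level=0
    D->B: in-degree(B)=0, level(B)=1, enqueue
  process G: level=0
    G->C: in-degree(C)=0, level(C)=1, enqueue
  process E: level=1
  process B: level=1
  process C: level=1
    C->F: in-degree(F)=0, level(F)=2, enqueue
  process F: level=2
All levels: A:0, B:1, C:1, D:0, E:1, F:2, G:0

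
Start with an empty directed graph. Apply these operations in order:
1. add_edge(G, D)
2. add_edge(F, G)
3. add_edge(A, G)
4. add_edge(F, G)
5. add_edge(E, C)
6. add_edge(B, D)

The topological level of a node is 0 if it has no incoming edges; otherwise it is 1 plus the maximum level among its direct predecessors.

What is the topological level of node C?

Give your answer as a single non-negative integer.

Answer: 1

Derivation:
Op 1: add_edge(G, D). Edges now: 1
Op 2: add_edge(F, G). Edges now: 2
Op 3: add_edge(A, G). Edges now: 3
Op 4: add_edge(F, G) (duplicate, no change). Edges now: 3
Op 5: add_edge(E, C). Edges now: 4
Op 6: add_edge(B, D). Edges now: 5
Compute levels (Kahn BFS):
  sources (in-degree 0): A, B, E, F
  process A: level=0
    A->G: in-degree(G)=1, level(G)>=1
  process B: level=0
    B->D: in-degree(D)=1, level(D)>=1
  process E: level=0
    E->C: in-degree(C)=0, level(C)=1, enqueue
  process F: level=0
    F->G: in-degree(G)=0, level(G)=1, enqueue
  process C: level=1
  process G: level=1
    G->D: in-degree(D)=0, level(D)=2, enqueue
  process D: level=2
All levels: A:0, B:0, C:1, D:2, E:0, F:0, G:1
level(C) = 1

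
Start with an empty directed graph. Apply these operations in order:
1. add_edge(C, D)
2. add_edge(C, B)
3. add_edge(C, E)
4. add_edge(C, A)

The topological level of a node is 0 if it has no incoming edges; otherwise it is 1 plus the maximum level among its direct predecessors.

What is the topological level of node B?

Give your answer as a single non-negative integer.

Answer: 1

Derivation:
Op 1: add_edge(C, D). Edges now: 1
Op 2: add_edge(C, B). Edges now: 2
Op 3: add_edge(C, E). Edges now: 3
Op 4: add_edge(C, A). Edges now: 4
Compute levels (Kahn BFS):
  sources (in-degree 0): C
  process C: level=0
    C->A: in-degree(A)=0, level(A)=1, enqueue
    C->B: in-degree(B)=0, level(B)=1, enqueue
    C->D: in-degree(D)=0, level(D)=1, enqueue
    C->E: in-degree(E)=0, level(E)=1, enqueue
  process A: level=1
  process B: level=1
  process D: level=1
  process E: level=1
All levels: A:1, B:1, C:0, D:1, E:1
level(B) = 1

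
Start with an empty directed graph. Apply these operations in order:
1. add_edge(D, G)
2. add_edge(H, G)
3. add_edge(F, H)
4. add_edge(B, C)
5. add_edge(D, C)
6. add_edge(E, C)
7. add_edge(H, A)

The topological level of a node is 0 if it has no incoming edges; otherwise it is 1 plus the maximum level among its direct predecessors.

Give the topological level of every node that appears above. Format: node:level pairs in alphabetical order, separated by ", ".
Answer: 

Answer: A:2, B:0, C:1, D:0, E:0, F:0, G:2, H:1

Derivation:
Op 1: add_edge(D, G). Edges now: 1
Op 2: add_edge(H, G). Edges now: 2
Op 3: add_edge(F, H). Edges now: 3
Op 4: add_edge(B, C). Edges now: 4
Op 5: add_edge(D, C). Edges now: 5
Op 6: add_edge(E, C). Edges now: 6
Op 7: add_edge(H, A). Edges now: 7
Compute levels (Kahn BFS):
  sources (in-degree 0): B, D, E, F
  process B: level=0
    B->C: in-degree(C)=2, level(C)>=1
  process D: level=0
    D->C: in-degree(C)=1, level(C)>=1
    D->G: in-degree(G)=1, level(G)>=1
  process E: level=0
    E->C: in-degree(C)=0, level(C)=1, enqueue
  process F: level=0
    F->H: in-degree(H)=0, level(H)=1, enqueue
  process C: level=1
  process H: level=1
    H->A: in-degree(A)=0, level(A)=2, enqueue
    H->G: in-degree(G)=0, level(G)=2, enqueue
  process A: level=2
  process G: level=2
All levels: A:2, B:0, C:1, D:0, E:0, F:0, G:2, H:1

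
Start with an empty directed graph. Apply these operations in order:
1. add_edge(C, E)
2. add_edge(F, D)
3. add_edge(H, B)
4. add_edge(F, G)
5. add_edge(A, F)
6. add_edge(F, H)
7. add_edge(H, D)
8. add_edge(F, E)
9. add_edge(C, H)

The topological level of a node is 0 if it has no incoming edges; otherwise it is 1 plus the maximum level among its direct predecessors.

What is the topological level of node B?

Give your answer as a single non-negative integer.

Answer: 3

Derivation:
Op 1: add_edge(C, E). Edges now: 1
Op 2: add_edge(F, D). Edges now: 2
Op 3: add_edge(H, B). Edges now: 3
Op 4: add_edge(F, G). Edges now: 4
Op 5: add_edge(A, F). Edges now: 5
Op 6: add_edge(F, H). Edges now: 6
Op 7: add_edge(H, D). Edges now: 7
Op 8: add_edge(F, E). Edges now: 8
Op 9: add_edge(C, H). Edges now: 9
Compute levels (Kahn BFS):
  sources (in-degree 0): A, C
  process A: level=0
    A->F: in-degree(F)=0, level(F)=1, enqueue
  process C: level=0
    C->E: in-degree(E)=1, level(E)>=1
    C->H: in-degree(H)=1, level(H)>=1
  process F: level=1
    F->D: in-degree(D)=1, level(D)>=2
    F->E: in-degree(E)=0, level(E)=2, enqueue
    F->G: in-degree(G)=0, level(G)=2, enqueue
    F->H: in-degree(H)=0, level(H)=2, enqueue
  process E: level=2
  process G: level=2
  process H: level=2
    H->B: in-degree(B)=0, level(B)=3, enqueue
    H->D: in-degree(D)=0, level(D)=3, enqueue
  process B: level=3
  process D: level=3
All levels: A:0, B:3, C:0, D:3, E:2, F:1, G:2, H:2
level(B) = 3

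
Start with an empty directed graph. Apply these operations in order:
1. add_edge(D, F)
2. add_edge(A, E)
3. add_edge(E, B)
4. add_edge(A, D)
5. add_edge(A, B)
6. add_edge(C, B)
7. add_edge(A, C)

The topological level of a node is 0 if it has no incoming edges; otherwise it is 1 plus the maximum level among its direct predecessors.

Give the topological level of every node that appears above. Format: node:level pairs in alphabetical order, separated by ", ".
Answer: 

Answer: A:0, B:2, C:1, D:1, E:1, F:2

Derivation:
Op 1: add_edge(D, F). Edges now: 1
Op 2: add_edge(A, E). Edges now: 2
Op 3: add_edge(E, B). Edges now: 3
Op 4: add_edge(A, D). Edges now: 4
Op 5: add_edge(A, B). Edges now: 5
Op 6: add_edge(C, B). Edges now: 6
Op 7: add_edge(A, C). Edges now: 7
Compute levels (Kahn BFS):
  sources (in-degree 0): A
  process A: level=0
    A->B: in-degree(B)=2, level(B)>=1
    A->C: in-degree(C)=0, level(C)=1, enqueue
    A->D: in-degree(D)=0, level(D)=1, enqueue
    A->E: in-degree(E)=0, level(E)=1, enqueue
  process C: level=1
    C->B: in-degree(B)=1, level(B)>=2
  process D: level=1
    D->F: in-degree(F)=0, level(F)=2, enqueue
  process E: level=1
    E->B: in-degree(B)=0, level(B)=2, enqueue
  process F: level=2
  process B: level=2
All levels: A:0, B:2, C:1, D:1, E:1, F:2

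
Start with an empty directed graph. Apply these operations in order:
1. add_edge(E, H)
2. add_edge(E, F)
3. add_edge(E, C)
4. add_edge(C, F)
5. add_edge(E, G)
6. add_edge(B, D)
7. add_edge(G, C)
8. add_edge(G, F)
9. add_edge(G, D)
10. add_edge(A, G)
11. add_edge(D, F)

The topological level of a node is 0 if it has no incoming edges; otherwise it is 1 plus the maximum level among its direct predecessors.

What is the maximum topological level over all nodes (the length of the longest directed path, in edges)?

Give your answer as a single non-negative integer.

Answer: 3

Derivation:
Op 1: add_edge(E, H). Edges now: 1
Op 2: add_edge(E, F). Edges now: 2
Op 3: add_edge(E, C). Edges now: 3
Op 4: add_edge(C, F). Edges now: 4
Op 5: add_edge(E, G). Edges now: 5
Op 6: add_edge(B, D). Edges now: 6
Op 7: add_edge(G, C). Edges now: 7
Op 8: add_edge(G, F). Edges now: 8
Op 9: add_edge(G, D). Edges now: 9
Op 10: add_edge(A, G). Edges now: 10
Op 11: add_edge(D, F). Edges now: 11
Compute levels (Kahn BFS):
  sources (in-degree 0): A, B, E
  process A: level=0
    A->G: in-degree(G)=1, level(G)>=1
  process B: level=0
    B->D: in-degree(D)=1, level(D)>=1
  process E: level=0
    E->C: in-degree(C)=1, level(C)>=1
    E->F: in-degree(F)=3, level(F)>=1
    E->G: in-degree(G)=0, level(G)=1, enqueue
    E->H: in-degree(H)=0, level(H)=1, enqueue
  process G: level=1
    G->C: in-degree(C)=0, level(C)=2, enqueue
    G->D: in-degree(D)=0, level(D)=2, enqueue
    G->F: in-degree(F)=2, level(F)>=2
  process H: level=1
  process C: level=2
    C->F: in-degree(F)=1, level(F)>=3
  process D: level=2
    D->F: in-degree(F)=0, level(F)=3, enqueue
  process F: level=3
All levels: A:0, B:0, C:2, D:2, E:0, F:3, G:1, H:1
max level = 3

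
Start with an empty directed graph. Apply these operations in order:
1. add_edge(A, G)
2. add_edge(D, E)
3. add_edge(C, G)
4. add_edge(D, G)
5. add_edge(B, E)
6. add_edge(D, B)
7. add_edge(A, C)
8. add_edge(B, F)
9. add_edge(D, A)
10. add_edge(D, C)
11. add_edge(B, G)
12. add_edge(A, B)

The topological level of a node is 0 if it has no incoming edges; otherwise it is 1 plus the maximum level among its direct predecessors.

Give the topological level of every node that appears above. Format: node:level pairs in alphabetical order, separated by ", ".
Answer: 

Op 1: add_edge(A, G). Edges now: 1
Op 2: add_edge(D, E). Edges now: 2
Op 3: add_edge(C, G). Edges now: 3
Op 4: add_edge(D, G). Edges now: 4
Op 5: add_edge(B, E). Edges now: 5
Op 6: add_edge(D, B). Edges now: 6
Op 7: add_edge(A, C). Edges now: 7
Op 8: add_edge(B, F). Edges now: 8
Op 9: add_edge(D, A). Edges now: 9
Op 10: add_edge(D, C). Edges now: 10
Op 11: add_edge(B, G). Edges now: 11
Op 12: add_edge(A, B). Edges now: 12
Compute levels (Kahn BFS):
  sources (in-degree 0): D
  process D: level=0
    D->A: in-degree(A)=0, level(A)=1, enqueue
    D->B: in-degree(B)=1, level(B)>=1
    D->C: in-degree(C)=1, level(C)>=1
    D->E: in-degree(E)=1, level(E)>=1
    D->G: in-degree(G)=3, level(G)>=1
  process A: level=1
    A->B: in-degree(B)=0, level(B)=2, enqueue
    A->C: in-degree(C)=0, level(C)=2, enqueue
    A->G: in-degree(G)=2, level(G)>=2
  process B: level=2
    B->E: in-degree(E)=0, level(E)=3, enqueue
    B->F: in-degree(F)=0, level(F)=3, enqueue
    B->G: in-degree(G)=1, level(G)>=3
  process C: level=2
    C->G: in-degree(G)=0, level(G)=3, enqueue
  process E: level=3
  process F: level=3
  process G: level=3
All levels: A:1, B:2, C:2, D:0, E:3, F:3, G:3

Answer: A:1, B:2, C:2, D:0, E:3, F:3, G:3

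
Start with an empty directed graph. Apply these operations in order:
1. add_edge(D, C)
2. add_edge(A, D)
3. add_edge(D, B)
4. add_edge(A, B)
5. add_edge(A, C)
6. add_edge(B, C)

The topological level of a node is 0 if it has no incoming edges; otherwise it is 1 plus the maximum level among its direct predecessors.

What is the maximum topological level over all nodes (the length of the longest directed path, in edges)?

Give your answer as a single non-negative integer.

Answer: 3

Derivation:
Op 1: add_edge(D, C). Edges now: 1
Op 2: add_edge(A, D). Edges now: 2
Op 3: add_edge(D, B). Edges now: 3
Op 4: add_edge(A, B). Edges now: 4
Op 5: add_edge(A, C). Edges now: 5
Op 6: add_edge(B, C). Edges now: 6
Compute levels (Kahn BFS):
  sources (in-degree 0): A
  process A: level=0
    A->B: in-degree(B)=1, level(B)>=1
    A->C: in-degree(C)=2, level(C)>=1
    A->D: in-degree(D)=0, level(D)=1, enqueue
  process D: level=1
    D->B: in-degree(B)=0, level(B)=2, enqueue
    D->C: in-degree(C)=1, level(C)>=2
  process B: level=2
    B->C: in-degree(C)=0, level(C)=3, enqueue
  process C: level=3
All levels: A:0, B:2, C:3, D:1
max level = 3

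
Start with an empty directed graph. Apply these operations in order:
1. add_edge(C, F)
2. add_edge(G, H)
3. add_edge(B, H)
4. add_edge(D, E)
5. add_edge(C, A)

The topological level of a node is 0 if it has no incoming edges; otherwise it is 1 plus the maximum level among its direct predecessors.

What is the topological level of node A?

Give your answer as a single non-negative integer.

Op 1: add_edge(C, F). Edges now: 1
Op 2: add_edge(G, H). Edges now: 2
Op 3: add_edge(B, H). Edges now: 3
Op 4: add_edge(D, E). Edges now: 4
Op 5: add_edge(C, A). Edges now: 5
Compute levels (Kahn BFS):
  sources (in-degree 0): B, C, D, G
  process B: level=0
    B->H: in-degree(H)=1, level(H)>=1
  process C: level=0
    C->A: in-degree(A)=0, level(A)=1, enqueue
    C->F: in-degree(F)=0, level(F)=1, enqueue
  process D: level=0
    D->E: in-degree(E)=0, level(E)=1, enqueue
  process G: level=0
    G->H: in-degree(H)=0, level(H)=1, enqueue
  process A: level=1
  process F: level=1
  process E: level=1
  process H: level=1
All levels: A:1, B:0, C:0, D:0, E:1, F:1, G:0, H:1
level(A) = 1

Answer: 1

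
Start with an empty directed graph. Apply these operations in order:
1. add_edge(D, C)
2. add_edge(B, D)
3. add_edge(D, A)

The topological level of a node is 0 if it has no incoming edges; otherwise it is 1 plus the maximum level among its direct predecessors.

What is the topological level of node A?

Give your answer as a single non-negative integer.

Answer: 2

Derivation:
Op 1: add_edge(D, C). Edges now: 1
Op 2: add_edge(B, D). Edges now: 2
Op 3: add_edge(D, A). Edges now: 3
Compute levels (Kahn BFS):
  sources (in-degree 0): B
  process B: level=0
    B->D: in-degree(D)=0, level(D)=1, enqueue
  process D: level=1
    D->A: in-degree(A)=0, level(A)=2, enqueue
    D->C: in-degree(C)=0, level(C)=2, enqueue
  process A: level=2
  process C: level=2
All levels: A:2, B:0, C:2, D:1
level(A) = 2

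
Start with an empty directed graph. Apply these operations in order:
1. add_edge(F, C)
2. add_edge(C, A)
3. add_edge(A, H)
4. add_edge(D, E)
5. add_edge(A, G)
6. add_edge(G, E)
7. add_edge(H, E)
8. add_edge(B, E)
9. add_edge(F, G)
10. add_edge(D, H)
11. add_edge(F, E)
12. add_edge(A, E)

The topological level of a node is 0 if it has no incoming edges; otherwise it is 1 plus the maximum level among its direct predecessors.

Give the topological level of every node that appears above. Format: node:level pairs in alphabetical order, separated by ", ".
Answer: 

Op 1: add_edge(F, C). Edges now: 1
Op 2: add_edge(C, A). Edges now: 2
Op 3: add_edge(A, H). Edges now: 3
Op 4: add_edge(D, E). Edges now: 4
Op 5: add_edge(A, G). Edges now: 5
Op 6: add_edge(G, E). Edges now: 6
Op 7: add_edge(H, E). Edges now: 7
Op 8: add_edge(B, E). Edges now: 8
Op 9: add_edge(F, G). Edges now: 9
Op 10: add_edge(D, H). Edges now: 10
Op 11: add_edge(F, E). Edges now: 11
Op 12: add_edge(A, E). Edges now: 12
Compute levels (Kahn BFS):
  sources (in-degree 0): B, D, F
  process B: level=0
    B->E: in-degree(E)=5, level(E)>=1
  process D: level=0
    D->E: in-degree(E)=4, level(E)>=1
    D->H: in-degree(H)=1, level(H)>=1
  process F: level=0
    F->C: in-degree(C)=0, level(C)=1, enqueue
    F->E: in-degree(E)=3, level(E)>=1
    F->G: in-degree(G)=1, level(G)>=1
  process C: level=1
    C->A: in-degree(A)=0, level(A)=2, enqueue
  process A: level=2
    A->E: in-degree(E)=2, level(E)>=3
    A->G: in-degree(G)=0, level(G)=3, enqueue
    A->H: in-degree(H)=0, level(H)=3, enqueue
  process G: level=3
    G->E: in-degree(E)=1, level(E)>=4
  process H: level=3
    H->E: in-degree(E)=0, level(E)=4, enqueue
  process E: level=4
All levels: A:2, B:0, C:1, D:0, E:4, F:0, G:3, H:3

Answer: A:2, B:0, C:1, D:0, E:4, F:0, G:3, H:3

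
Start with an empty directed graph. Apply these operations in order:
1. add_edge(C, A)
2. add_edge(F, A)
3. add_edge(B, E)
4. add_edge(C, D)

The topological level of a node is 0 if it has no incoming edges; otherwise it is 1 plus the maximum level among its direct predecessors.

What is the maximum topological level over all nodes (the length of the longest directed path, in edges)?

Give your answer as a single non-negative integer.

Answer: 1

Derivation:
Op 1: add_edge(C, A). Edges now: 1
Op 2: add_edge(F, A). Edges now: 2
Op 3: add_edge(B, E). Edges now: 3
Op 4: add_edge(C, D). Edges now: 4
Compute levels (Kahn BFS):
  sources (in-degree 0): B, C, F
  process B: level=0
    B->E: in-degree(E)=0, level(E)=1, enqueue
  process C: level=0
    C->A: in-degree(A)=1, level(A)>=1
    C->D: in-degree(D)=0, level(D)=1, enqueue
  process F: level=0
    F->A: in-degree(A)=0, level(A)=1, enqueue
  process E: level=1
  process D: level=1
  process A: level=1
All levels: A:1, B:0, C:0, D:1, E:1, F:0
max level = 1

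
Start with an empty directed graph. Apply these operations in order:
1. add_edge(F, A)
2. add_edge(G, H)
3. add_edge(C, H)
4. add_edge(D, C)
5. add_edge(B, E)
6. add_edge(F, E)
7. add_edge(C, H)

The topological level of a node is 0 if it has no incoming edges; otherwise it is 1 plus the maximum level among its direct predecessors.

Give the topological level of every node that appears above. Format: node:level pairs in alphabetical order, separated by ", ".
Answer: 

Answer: A:1, B:0, C:1, D:0, E:1, F:0, G:0, H:2

Derivation:
Op 1: add_edge(F, A). Edges now: 1
Op 2: add_edge(G, H). Edges now: 2
Op 3: add_edge(C, H). Edges now: 3
Op 4: add_edge(D, C). Edges now: 4
Op 5: add_edge(B, E). Edges now: 5
Op 6: add_edge(F, E). Edges now: 6
Op 7: add_edge(C, H) (duplicate, no change). Edges now: 6
Compute levels (Kahn BFS):
  sources (in-degree 0): B, D, F, G
  process B: level=0
    B->E: in-degree(E)=1, level(E)>=1
  process D: level=0
    D->C: in-degree(C)=0, level(C)=1, enqueue
  process F: level=0
    F->A: in-degree(A)=0, level(A)=1, enqueue
    F->E: in-degree(E)=0, level(E)=1, enqueue
  process G: level=0
    G->H: in-degree(H)=1, level(H)>=1
  process C: level=1
    C->H: in-degree(H)=0, level(H)=2, enqueue
  process A: level=1
  process E: level=1
  process H: level=2
All levels: A:1, B:0, C:1, D:0, E:1, F:0, G:0, H:2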